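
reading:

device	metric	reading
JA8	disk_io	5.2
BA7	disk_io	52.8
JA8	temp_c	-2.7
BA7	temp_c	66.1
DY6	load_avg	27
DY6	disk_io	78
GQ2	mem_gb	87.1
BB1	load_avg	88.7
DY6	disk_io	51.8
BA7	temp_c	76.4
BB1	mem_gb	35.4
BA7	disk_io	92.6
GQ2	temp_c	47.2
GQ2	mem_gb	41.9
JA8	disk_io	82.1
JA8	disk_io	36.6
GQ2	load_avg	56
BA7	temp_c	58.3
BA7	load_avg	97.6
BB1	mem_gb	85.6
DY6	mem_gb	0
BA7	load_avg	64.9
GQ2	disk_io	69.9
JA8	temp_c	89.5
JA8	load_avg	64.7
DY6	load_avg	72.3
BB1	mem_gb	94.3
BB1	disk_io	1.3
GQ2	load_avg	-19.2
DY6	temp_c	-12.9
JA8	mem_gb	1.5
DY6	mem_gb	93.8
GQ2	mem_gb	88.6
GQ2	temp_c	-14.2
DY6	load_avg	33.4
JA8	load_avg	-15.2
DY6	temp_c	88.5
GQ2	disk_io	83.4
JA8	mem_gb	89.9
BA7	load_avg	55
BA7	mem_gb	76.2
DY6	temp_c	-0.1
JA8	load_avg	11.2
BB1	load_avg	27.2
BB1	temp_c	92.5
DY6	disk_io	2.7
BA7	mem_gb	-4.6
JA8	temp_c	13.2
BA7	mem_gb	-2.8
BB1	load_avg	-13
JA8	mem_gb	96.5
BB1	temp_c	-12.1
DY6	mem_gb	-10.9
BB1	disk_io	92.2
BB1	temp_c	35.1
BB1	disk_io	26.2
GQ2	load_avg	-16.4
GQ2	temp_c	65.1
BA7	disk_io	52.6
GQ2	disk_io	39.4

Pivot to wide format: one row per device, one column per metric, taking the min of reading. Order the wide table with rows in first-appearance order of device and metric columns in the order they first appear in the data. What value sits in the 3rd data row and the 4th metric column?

-10.9

With rows in first-appearance order of device, row 3 is device=DY6. metric columns in first-appearance order: disk_io, temp_c, load_avg, mem_gb; column 4 is mem_gb.
Long rows with device=DY6, metric=mem_gb: min(0, 93.8, -10.9) = -10.9.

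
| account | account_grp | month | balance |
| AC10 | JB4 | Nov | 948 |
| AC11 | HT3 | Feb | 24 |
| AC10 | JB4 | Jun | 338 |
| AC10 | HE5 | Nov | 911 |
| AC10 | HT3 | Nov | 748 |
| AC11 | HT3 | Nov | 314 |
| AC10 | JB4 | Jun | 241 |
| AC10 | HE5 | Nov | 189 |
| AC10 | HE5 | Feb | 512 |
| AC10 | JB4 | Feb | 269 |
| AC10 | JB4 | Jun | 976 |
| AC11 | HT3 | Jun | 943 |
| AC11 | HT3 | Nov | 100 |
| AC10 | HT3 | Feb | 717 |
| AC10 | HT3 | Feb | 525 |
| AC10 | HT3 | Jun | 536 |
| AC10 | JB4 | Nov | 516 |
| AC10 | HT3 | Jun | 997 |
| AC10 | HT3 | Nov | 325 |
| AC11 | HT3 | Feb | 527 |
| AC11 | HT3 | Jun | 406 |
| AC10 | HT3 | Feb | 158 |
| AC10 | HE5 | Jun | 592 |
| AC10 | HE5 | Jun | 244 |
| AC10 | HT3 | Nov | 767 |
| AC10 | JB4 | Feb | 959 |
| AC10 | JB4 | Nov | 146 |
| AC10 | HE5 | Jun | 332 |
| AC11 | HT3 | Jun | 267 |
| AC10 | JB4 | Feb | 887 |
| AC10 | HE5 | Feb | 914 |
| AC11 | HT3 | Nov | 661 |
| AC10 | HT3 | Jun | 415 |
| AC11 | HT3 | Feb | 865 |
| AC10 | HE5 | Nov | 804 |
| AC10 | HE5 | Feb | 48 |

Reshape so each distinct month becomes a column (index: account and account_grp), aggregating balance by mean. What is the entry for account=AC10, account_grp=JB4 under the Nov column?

536.67

Rows with account=AC10, account_grp=JB4 and month=Nov: balance values are 948, 516, 146.
(948 + 516 + 146) / 3 = 536.67.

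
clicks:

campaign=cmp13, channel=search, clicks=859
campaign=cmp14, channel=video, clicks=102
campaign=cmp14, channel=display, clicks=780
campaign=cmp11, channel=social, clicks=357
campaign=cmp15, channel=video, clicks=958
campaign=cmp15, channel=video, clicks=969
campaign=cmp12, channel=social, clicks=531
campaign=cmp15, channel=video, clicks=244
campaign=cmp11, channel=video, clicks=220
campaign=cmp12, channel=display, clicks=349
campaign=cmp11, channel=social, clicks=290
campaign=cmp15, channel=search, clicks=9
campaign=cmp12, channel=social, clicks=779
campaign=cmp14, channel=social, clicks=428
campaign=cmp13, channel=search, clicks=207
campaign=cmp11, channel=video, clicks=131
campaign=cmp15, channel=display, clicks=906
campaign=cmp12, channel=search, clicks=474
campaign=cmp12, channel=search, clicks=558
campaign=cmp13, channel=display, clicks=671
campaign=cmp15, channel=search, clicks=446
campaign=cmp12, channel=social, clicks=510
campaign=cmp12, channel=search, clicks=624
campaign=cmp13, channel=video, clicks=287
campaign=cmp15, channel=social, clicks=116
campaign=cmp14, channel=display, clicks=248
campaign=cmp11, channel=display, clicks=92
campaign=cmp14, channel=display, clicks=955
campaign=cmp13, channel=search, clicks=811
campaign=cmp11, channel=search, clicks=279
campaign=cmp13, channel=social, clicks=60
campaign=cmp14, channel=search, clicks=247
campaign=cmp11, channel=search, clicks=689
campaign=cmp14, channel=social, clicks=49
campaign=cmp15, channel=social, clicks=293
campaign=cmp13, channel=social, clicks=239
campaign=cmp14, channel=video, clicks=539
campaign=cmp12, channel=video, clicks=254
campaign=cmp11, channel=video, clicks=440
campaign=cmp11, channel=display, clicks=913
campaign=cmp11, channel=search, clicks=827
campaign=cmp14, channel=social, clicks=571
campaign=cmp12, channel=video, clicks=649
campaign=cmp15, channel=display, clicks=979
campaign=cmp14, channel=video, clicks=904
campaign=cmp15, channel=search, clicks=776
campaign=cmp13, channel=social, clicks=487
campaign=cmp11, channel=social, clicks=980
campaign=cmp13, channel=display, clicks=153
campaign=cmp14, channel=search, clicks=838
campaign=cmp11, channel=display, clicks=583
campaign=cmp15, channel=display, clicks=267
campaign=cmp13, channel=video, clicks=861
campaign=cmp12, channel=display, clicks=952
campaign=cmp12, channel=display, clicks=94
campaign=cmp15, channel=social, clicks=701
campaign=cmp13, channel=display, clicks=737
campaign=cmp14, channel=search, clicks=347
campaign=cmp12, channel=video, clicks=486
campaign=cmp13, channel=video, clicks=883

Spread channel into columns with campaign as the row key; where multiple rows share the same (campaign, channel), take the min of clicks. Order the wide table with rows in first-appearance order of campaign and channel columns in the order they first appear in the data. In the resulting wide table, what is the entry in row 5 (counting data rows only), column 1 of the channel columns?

474

With rows in first-appearance order of campaign, row 5 is campaign=cmp12. channel columns in first-appearance order: search, video, display, social; column 1 is search.
Long rows with campaign=cmp12, channel=search: min(474, 558, 624) = 474.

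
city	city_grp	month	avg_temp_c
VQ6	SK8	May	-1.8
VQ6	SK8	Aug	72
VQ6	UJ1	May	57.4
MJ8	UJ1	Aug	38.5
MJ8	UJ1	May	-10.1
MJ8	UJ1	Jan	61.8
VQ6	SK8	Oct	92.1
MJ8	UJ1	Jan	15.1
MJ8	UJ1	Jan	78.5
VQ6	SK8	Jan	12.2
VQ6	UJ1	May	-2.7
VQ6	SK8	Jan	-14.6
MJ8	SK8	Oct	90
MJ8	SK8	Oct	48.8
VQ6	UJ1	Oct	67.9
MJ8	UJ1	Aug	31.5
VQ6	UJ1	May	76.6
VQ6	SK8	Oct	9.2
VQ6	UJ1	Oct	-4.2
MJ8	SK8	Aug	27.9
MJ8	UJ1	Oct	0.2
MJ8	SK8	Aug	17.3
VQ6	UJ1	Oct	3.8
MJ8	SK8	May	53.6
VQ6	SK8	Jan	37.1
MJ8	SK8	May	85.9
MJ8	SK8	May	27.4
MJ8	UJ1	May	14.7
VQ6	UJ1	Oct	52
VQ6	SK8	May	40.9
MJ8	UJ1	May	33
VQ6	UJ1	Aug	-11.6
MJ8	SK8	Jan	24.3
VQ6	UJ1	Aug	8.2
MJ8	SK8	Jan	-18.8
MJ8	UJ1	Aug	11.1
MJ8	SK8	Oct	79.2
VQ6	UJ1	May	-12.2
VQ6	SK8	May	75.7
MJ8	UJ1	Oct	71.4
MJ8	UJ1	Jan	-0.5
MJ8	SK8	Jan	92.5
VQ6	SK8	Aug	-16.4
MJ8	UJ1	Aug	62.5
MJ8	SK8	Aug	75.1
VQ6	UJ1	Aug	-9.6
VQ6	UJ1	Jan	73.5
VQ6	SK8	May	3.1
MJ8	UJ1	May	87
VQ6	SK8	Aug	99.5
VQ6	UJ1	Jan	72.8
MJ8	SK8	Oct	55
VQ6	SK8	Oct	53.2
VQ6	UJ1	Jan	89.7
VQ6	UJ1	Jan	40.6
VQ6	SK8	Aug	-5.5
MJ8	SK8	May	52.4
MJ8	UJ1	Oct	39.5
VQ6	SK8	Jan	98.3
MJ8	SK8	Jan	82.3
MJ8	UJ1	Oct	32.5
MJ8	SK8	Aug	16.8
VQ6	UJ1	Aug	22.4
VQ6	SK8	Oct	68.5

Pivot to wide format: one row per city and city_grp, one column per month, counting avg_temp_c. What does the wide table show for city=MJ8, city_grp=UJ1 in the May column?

4

Rows with city=MJ8, city_grp=UJ1 and month=May: avg_temp_c values are -10.1, 14.7, 33, 87.
4 rows match — count = 4.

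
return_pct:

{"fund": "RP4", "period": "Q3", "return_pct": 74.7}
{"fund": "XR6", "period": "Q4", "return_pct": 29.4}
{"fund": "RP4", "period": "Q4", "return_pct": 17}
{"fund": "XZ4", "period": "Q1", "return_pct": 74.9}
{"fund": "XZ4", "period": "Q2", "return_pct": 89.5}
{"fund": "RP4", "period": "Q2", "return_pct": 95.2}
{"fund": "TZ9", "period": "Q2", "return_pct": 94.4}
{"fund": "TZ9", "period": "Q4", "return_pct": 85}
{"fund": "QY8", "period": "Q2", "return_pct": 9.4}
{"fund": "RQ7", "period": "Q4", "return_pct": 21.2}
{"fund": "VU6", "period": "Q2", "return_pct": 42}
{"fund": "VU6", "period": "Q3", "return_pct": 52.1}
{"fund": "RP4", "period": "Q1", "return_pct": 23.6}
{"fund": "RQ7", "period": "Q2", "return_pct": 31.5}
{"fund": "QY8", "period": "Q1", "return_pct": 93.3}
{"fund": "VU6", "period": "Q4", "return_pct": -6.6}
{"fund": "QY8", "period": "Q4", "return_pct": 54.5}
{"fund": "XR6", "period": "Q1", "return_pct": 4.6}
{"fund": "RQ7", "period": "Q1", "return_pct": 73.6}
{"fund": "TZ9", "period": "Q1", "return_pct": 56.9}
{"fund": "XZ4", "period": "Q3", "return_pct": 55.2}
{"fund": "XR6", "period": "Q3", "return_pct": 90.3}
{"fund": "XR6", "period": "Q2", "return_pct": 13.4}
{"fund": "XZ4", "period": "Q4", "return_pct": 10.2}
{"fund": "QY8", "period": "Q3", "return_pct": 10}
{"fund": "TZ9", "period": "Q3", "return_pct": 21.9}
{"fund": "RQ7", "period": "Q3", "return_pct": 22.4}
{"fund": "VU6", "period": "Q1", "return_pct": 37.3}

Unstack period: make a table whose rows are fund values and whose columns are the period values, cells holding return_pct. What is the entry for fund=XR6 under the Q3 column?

90.3

Wide layout: rows indexed by fund, columns are the 4 distinct period values (Q3, Q4, Q1, Q2).
Cell (fund=XR6, period=Q3) draws from the long row where fund=XR6 and period=Q3, which has return_pct=90.3.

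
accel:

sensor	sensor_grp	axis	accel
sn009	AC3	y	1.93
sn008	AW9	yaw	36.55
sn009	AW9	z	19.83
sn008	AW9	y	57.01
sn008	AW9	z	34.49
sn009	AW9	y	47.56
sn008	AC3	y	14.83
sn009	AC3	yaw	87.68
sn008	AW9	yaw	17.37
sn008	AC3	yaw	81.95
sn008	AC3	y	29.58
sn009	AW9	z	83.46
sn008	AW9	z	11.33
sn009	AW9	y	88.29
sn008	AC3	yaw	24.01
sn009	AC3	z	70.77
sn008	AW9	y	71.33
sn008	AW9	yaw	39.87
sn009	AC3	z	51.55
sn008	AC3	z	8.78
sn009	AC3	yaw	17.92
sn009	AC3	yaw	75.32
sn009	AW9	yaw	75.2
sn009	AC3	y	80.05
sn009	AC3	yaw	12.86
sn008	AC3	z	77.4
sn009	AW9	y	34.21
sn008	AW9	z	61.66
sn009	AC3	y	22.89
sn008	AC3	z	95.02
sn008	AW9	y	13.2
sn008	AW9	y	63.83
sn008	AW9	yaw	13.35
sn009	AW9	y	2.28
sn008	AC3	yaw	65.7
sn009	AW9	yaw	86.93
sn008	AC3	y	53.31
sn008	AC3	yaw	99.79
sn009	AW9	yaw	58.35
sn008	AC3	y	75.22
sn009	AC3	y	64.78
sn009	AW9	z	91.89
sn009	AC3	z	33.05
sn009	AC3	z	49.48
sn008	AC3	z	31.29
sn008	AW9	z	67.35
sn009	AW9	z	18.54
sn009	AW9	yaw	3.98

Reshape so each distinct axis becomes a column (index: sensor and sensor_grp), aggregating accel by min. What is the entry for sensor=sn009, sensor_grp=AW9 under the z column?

Rows with sensor=sn009, sensor_grp=AW9 and axis=z: accel values are 19.83, 83.46, 91.89, 18.54.
min(19.83, 83.46, 91.89, 18.54) = 18.54.

18.54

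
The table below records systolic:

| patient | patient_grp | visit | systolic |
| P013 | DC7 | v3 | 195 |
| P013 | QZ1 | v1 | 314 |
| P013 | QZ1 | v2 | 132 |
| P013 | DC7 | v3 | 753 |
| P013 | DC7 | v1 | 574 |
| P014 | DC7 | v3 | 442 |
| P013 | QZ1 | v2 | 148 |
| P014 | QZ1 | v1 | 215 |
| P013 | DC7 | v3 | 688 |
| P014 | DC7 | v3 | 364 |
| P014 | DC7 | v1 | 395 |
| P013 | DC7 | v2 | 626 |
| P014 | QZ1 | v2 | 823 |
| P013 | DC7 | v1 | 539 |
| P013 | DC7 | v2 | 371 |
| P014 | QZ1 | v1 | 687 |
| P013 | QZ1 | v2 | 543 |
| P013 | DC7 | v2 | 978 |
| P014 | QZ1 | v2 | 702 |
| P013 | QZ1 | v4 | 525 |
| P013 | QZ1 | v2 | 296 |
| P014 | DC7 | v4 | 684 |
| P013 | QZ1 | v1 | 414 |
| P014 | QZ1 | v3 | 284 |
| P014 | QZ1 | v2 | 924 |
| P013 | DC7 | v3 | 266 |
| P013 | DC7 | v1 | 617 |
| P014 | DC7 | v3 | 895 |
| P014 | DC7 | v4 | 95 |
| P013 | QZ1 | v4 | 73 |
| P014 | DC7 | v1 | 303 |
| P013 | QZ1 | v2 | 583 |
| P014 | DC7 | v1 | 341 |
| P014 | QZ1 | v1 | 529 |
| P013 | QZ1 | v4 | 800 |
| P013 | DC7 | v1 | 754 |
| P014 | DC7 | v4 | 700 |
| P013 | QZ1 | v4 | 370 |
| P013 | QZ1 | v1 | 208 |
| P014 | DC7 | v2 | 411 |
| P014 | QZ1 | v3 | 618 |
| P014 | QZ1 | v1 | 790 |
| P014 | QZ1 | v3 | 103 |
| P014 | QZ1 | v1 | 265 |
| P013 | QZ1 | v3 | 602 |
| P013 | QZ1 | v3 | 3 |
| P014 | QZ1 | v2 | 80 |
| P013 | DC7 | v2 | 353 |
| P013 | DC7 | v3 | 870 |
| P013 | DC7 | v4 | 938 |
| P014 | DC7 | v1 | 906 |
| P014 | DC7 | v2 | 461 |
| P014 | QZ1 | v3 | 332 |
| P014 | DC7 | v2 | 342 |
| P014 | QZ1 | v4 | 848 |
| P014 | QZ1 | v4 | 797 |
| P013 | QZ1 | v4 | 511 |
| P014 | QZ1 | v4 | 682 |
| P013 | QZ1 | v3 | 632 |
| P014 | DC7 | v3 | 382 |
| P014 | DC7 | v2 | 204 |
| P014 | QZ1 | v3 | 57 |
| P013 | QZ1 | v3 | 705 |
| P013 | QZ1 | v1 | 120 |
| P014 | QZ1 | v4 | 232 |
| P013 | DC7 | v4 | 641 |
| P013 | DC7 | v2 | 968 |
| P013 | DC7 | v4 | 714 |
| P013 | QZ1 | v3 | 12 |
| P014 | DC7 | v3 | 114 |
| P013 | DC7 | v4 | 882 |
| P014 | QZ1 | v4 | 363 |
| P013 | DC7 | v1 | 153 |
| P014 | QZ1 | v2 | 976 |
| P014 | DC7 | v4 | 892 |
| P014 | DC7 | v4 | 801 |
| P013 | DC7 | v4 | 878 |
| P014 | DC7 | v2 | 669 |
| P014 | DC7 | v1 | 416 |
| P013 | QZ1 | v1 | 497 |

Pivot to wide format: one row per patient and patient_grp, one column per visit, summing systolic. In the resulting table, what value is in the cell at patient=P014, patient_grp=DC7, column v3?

2197

Rows with patient=P014, patient_grp=DC7 and visit=v3: systolic values are 442, 364, 895, 382, 114.
442 + 364 + 895 + 382 + 114 = 2197.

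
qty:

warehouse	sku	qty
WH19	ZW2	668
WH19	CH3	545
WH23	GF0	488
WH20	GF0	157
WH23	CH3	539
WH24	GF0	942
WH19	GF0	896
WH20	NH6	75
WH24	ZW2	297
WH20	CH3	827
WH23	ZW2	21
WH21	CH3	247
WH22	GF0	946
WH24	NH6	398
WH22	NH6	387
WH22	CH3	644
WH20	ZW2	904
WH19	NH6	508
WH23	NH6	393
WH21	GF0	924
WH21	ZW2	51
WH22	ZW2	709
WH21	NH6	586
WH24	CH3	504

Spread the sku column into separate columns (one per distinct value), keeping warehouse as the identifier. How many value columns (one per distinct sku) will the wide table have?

4

4 distinct sku values: GF0, NH6, ZW2, CH3.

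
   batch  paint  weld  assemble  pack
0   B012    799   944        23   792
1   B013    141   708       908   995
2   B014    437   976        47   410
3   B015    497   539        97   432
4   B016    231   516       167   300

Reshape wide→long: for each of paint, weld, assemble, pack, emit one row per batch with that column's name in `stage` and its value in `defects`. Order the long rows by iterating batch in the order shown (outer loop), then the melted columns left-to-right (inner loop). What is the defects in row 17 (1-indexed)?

231

20 rows total (5 × 4). Row 17: index ⌊(17-1)/4⌋ = 4 into batch → B016; (17-1) mod 4 = 0 into the melted columns → paint.
So row 17 is (B016, paint, 231); defects = 231.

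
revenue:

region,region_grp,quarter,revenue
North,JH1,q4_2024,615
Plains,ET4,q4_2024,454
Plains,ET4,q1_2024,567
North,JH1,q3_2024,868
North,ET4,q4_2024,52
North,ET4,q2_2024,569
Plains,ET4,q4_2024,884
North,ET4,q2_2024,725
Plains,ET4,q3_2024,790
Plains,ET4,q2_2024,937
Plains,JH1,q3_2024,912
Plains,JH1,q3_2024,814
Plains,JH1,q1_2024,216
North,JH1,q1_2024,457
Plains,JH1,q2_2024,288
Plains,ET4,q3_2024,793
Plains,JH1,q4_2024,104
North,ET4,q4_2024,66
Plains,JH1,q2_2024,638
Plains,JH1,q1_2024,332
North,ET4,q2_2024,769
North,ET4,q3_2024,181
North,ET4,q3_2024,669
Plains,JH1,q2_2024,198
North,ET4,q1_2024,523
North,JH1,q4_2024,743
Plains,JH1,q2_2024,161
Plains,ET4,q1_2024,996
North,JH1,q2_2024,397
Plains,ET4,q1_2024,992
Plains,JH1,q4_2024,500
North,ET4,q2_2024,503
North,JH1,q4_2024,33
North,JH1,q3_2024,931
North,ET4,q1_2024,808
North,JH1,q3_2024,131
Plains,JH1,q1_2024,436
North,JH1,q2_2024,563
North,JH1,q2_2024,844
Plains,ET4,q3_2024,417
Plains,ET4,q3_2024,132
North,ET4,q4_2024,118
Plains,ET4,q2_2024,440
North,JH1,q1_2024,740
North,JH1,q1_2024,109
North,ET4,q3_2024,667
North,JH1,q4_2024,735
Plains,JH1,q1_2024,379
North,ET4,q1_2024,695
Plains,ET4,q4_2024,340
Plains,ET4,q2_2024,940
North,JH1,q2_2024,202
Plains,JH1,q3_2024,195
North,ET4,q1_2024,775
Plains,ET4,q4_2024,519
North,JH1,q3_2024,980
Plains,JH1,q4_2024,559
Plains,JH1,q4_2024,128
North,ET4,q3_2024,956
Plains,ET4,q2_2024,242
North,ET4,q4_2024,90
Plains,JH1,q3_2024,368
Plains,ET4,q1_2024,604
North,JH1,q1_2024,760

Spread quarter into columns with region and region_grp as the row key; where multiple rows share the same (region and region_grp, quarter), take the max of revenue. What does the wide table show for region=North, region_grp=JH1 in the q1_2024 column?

Rows with region=North, region_grp=JH1 and quarter=q1_2024: revenue values are 457, 740, 109, 760.
max(457, 740, 109, 760) = 760.

760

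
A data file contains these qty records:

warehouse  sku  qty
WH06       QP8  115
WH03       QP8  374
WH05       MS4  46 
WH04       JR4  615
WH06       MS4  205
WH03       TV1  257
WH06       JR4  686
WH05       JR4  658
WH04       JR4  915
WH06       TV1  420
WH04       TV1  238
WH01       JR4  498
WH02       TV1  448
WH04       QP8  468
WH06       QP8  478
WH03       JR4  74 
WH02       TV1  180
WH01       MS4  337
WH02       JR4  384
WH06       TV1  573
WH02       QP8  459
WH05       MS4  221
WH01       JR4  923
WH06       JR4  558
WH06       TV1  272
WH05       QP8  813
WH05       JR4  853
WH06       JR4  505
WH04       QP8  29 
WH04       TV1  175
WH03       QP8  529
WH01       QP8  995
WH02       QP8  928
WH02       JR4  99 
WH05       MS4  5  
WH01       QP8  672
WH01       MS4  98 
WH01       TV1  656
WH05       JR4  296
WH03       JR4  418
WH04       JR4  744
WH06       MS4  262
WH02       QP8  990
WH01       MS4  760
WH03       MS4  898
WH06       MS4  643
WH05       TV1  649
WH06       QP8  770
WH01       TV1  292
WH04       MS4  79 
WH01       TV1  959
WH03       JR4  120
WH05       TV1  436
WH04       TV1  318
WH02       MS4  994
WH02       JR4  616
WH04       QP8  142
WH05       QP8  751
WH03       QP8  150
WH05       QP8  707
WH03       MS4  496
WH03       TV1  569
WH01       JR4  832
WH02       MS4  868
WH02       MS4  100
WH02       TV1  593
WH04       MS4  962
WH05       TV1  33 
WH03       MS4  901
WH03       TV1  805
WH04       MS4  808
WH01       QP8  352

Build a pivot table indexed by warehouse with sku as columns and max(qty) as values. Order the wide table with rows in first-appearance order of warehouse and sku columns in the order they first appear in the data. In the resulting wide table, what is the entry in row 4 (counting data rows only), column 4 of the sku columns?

With rows in first-appearance order of warehouse, row 4 is warehouse=WH04. sku columns in first-appearance order: QP8, MS4, JR4, TV1; column 4 is TV1.
Long rows with warehouse=WH04, sku=TV1: max(238, 175, 318) = 318.

318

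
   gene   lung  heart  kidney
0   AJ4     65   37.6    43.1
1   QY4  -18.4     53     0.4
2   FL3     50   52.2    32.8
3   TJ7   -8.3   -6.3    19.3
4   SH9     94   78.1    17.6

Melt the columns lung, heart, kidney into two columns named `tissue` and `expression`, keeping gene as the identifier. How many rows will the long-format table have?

15

5 gene values × 3 melted columns = 15 rows.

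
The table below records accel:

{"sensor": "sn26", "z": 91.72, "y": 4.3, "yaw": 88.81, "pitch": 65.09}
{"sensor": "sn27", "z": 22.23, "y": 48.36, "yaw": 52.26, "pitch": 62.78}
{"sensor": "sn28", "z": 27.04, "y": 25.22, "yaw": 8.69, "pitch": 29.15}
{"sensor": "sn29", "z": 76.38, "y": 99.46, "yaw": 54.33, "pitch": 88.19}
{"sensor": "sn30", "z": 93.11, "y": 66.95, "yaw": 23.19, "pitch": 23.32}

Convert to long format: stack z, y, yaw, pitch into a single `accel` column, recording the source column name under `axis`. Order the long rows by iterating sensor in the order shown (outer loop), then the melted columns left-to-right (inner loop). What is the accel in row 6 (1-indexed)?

48.36

20 rows total (5 × 4). Row 6: index ⌊(6-1)/4⌋ = 1 into sensor → sn27; (6-1) mod 4 = 1 into the melted columns → y.
So row 6 is (sn27, y, 48.36); accel = 48.36.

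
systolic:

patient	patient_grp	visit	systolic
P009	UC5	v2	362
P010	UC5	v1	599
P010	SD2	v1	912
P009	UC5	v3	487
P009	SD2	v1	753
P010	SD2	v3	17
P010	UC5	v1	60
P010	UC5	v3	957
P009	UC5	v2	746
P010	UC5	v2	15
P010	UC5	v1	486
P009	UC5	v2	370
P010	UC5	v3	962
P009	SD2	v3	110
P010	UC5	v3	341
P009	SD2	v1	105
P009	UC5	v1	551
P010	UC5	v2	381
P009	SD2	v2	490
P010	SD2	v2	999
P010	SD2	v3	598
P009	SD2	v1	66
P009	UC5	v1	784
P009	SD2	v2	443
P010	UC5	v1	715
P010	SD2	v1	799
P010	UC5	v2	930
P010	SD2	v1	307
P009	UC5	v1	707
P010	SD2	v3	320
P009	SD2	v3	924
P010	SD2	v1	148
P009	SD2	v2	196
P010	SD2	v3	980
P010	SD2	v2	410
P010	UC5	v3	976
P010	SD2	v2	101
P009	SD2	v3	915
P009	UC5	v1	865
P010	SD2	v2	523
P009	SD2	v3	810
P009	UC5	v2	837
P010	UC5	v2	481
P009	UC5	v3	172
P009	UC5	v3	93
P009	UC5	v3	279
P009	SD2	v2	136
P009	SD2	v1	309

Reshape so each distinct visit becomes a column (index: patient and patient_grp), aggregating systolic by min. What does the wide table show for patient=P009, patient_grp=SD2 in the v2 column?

Rows with patient=P009, patient_grp=SD2 and visit=v2: systolic values are 490, 443, 196, 136.
min(490, 443, 196, 136) = 136.

136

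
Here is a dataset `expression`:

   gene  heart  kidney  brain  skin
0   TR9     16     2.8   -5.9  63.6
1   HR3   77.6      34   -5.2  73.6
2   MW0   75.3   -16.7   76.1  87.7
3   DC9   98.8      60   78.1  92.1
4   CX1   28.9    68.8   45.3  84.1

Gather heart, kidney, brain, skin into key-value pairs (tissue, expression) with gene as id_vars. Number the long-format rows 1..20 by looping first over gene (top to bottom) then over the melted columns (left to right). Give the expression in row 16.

92.1

20 rows total (5 × 4). Row 16: index ⌊(16-1)/4⌋ = 3 into gene → DC9; (16-1) mod 4 = 3 into the melted columns → skin.
So row 16 is (DC9, skin, 92.1); expression = 92.1.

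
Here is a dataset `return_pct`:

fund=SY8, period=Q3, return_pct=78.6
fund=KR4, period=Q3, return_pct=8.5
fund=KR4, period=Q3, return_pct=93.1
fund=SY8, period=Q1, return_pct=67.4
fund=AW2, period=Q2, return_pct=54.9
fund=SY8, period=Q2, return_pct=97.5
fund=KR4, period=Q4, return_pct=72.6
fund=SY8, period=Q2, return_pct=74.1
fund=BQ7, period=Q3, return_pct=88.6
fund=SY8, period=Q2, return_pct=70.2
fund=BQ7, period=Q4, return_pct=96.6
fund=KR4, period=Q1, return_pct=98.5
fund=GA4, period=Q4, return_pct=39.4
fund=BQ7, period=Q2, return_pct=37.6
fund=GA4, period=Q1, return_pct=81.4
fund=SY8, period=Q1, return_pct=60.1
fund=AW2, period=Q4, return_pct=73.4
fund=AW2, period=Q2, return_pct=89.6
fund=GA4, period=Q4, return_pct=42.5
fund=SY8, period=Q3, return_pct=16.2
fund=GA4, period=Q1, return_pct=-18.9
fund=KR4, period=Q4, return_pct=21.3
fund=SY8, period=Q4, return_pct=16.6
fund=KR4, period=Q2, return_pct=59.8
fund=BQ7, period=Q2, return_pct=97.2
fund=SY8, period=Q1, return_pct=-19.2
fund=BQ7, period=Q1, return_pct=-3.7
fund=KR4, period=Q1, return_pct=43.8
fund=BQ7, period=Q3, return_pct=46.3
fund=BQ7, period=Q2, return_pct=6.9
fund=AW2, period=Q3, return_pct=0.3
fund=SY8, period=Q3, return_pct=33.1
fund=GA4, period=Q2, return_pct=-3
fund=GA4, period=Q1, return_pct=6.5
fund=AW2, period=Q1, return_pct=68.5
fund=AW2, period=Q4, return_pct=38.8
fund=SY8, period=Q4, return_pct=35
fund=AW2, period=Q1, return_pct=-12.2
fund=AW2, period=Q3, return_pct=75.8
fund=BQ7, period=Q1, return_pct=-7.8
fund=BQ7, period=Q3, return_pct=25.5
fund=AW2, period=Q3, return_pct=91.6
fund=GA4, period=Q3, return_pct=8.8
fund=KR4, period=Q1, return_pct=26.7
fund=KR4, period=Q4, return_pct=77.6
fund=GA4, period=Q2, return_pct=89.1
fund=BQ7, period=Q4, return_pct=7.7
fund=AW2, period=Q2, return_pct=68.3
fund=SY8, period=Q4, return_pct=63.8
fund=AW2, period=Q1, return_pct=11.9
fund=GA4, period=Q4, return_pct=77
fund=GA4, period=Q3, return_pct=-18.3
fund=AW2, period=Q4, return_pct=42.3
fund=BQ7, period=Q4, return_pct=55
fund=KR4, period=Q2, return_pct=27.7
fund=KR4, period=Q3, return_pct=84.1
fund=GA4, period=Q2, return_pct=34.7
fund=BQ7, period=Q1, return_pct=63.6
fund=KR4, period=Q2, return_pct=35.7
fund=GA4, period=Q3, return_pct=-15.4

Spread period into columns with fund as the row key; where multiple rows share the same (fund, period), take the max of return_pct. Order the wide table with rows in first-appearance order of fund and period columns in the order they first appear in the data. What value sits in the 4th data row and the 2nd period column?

With rows in first-appearance order of fund, row 4 is fund=BQ7. period columns in first-appearance order: Q3, Q1, Q2, Q4; column 2 is Q1.
Long rows with fund=BQ7, period=Q1: max(-3.7, -7.8, 63.6) = 63.6.

63.6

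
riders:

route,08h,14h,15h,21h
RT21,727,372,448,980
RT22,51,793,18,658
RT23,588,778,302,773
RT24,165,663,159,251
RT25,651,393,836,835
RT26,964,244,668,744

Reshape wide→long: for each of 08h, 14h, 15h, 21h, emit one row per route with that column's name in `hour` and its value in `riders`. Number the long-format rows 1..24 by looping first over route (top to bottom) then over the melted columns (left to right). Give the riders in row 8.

24 rows total (6 × 4). Row 8: index ⌊(8-1)/4⌋ = 1 into route → RT22; (8-1) mod 4 = 3 into the melted columns → 21h.
So row 8 is (RT22, 21h, 658); riders = 658.

658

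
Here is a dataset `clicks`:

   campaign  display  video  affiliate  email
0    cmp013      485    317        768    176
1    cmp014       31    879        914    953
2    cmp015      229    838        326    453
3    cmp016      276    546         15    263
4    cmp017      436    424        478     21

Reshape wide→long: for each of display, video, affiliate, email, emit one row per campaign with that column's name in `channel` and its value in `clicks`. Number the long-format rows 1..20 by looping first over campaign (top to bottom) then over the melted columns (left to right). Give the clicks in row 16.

20 rows total (5 × 4). Row 16: index ⌊(16-1)/4⌋ = 3 into campaign → cmp016; (16-1) mod 4 = 3 into the melted columns → email.
So row 16 is (cmp016, email, 263); clicks = 263.

263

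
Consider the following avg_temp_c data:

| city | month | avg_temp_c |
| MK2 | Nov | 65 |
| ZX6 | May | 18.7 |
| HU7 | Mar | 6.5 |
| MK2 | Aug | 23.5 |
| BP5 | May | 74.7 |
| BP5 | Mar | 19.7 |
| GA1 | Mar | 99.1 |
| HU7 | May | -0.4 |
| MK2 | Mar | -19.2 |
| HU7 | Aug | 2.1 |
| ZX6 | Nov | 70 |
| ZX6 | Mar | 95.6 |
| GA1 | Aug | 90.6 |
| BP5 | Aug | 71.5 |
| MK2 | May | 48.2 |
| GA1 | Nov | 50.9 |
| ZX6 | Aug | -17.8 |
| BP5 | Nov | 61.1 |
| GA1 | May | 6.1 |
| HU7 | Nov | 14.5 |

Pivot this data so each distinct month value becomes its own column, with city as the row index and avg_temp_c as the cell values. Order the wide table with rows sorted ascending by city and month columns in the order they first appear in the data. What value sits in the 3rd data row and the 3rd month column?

With rows sorted ascending by city, row 3 is city=HU7. month columns in first-appearance order: Nov, May, Mar, Aug; column 3 is Mar.
Long rows with city=HU7, month=Mar: avg_temp_c = 6.5.

6.5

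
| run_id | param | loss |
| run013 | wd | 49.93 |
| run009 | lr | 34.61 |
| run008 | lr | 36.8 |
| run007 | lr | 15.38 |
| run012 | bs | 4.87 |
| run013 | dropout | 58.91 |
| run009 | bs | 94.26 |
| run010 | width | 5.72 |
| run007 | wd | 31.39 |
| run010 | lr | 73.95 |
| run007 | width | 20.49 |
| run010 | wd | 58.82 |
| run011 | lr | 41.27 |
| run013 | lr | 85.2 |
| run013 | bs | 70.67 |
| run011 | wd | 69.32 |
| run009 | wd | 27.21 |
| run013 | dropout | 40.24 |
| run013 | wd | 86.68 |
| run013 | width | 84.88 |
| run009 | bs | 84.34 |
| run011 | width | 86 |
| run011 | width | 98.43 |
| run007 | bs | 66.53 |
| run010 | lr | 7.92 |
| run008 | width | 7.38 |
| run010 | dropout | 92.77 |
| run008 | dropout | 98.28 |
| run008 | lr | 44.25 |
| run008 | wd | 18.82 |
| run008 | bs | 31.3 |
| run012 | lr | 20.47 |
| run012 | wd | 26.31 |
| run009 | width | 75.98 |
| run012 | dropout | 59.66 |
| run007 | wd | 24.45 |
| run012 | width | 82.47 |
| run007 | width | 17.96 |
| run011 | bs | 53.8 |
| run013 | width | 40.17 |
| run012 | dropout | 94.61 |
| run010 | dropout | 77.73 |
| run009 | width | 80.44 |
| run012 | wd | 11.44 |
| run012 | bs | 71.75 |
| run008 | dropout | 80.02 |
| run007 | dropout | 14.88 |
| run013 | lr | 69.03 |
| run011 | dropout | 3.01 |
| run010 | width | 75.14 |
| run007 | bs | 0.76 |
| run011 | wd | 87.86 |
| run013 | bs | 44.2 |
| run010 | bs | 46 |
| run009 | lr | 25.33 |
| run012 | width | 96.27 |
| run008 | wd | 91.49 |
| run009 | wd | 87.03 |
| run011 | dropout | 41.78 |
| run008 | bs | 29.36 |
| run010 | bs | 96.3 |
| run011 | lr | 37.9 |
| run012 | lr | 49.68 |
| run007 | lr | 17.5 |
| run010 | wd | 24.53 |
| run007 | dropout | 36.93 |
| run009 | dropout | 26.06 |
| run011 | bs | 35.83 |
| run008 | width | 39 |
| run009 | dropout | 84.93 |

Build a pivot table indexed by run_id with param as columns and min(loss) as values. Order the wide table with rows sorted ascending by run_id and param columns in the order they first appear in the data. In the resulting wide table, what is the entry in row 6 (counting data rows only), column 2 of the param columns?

20.47

With rows sorted ascending by run_id, row 6 is run_id=run012. param columns in first-appearance order: wd, lr, bs, dropout, width; column 2 is lr.
Long rows with run_id=run012, param=lr: min(20.47, 49.68) = 20.47.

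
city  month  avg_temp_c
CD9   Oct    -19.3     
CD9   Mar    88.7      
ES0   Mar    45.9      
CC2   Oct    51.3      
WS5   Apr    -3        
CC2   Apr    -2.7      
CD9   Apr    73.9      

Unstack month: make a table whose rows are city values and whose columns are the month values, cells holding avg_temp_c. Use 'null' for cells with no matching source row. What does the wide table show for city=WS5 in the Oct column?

null

No long-format row has city=WS5 and month=Oct, so the cell is null.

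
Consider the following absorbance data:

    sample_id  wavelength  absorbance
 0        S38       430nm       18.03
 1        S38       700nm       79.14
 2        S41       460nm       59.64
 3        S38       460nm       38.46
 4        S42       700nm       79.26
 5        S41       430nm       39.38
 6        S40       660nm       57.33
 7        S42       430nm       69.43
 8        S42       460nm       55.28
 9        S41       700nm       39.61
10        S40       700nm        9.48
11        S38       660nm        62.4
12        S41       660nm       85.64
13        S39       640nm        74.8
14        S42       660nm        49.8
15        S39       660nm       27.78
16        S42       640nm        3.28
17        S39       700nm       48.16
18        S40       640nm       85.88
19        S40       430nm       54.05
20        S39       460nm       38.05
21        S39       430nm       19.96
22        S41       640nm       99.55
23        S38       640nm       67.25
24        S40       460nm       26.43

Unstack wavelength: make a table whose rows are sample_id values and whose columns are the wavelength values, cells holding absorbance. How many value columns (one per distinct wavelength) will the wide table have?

5

5 distinct wavelength values: 430nm, 460nm, 640nm, 660nm, 700nm.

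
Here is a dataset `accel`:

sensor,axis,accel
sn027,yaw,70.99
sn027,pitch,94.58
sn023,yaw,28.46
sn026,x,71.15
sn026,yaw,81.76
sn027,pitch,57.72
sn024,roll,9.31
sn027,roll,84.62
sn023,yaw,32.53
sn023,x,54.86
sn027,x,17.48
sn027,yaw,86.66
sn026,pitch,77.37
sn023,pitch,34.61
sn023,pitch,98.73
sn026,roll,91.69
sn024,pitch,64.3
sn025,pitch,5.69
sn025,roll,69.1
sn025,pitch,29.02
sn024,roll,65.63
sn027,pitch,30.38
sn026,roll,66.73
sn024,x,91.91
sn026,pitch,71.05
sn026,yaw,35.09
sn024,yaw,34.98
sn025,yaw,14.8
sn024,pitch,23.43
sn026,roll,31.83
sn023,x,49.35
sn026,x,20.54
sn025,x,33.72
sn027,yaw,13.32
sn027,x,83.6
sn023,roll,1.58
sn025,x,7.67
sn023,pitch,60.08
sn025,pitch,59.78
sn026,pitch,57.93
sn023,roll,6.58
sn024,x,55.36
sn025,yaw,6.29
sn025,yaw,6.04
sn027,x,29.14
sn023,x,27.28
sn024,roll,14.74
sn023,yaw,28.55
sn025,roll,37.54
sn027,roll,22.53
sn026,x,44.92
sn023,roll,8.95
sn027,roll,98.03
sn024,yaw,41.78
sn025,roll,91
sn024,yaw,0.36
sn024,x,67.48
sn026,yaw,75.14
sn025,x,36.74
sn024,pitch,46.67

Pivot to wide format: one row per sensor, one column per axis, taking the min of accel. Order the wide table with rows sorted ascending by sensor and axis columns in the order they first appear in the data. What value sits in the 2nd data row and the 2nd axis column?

With rows sorted ascending by sensor, row 2 is sensor=sn024. axis columns in first-appearance order: yaw, pitch, x, roll; column 2 is pitch.
Long rows with sensor=sn024, axis=pitch: min(64.3, 23.43, 46.67) = 23.43.

23.43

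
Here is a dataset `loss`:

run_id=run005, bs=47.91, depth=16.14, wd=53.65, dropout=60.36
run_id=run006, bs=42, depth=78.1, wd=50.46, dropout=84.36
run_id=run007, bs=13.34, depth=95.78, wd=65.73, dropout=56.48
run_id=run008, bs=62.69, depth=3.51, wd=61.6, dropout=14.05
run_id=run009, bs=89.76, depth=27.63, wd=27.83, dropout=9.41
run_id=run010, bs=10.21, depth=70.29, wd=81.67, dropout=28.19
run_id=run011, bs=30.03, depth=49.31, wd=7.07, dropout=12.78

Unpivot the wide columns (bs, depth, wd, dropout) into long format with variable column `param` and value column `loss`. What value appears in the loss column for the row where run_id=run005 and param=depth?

16.14

Unpivoting turns each (run_id, wide-column) pair into one long row.
The wide cell at row run005, column depth holds 16.14, so the long row (run005, depth) has loss=16.14.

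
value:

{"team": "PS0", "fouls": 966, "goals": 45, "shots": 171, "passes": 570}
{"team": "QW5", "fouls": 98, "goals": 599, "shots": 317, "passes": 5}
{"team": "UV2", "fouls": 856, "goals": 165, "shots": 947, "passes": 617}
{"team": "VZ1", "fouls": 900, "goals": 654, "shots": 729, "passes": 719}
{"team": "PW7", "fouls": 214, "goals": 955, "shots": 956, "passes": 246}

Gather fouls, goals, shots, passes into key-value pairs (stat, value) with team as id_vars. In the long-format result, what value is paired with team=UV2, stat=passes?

Unpivoting turns each (team, wide-column) pair into one long row.
The wide cell at row UV2, column passes holds 617, so the long row (UV2, passes) has value=617.

617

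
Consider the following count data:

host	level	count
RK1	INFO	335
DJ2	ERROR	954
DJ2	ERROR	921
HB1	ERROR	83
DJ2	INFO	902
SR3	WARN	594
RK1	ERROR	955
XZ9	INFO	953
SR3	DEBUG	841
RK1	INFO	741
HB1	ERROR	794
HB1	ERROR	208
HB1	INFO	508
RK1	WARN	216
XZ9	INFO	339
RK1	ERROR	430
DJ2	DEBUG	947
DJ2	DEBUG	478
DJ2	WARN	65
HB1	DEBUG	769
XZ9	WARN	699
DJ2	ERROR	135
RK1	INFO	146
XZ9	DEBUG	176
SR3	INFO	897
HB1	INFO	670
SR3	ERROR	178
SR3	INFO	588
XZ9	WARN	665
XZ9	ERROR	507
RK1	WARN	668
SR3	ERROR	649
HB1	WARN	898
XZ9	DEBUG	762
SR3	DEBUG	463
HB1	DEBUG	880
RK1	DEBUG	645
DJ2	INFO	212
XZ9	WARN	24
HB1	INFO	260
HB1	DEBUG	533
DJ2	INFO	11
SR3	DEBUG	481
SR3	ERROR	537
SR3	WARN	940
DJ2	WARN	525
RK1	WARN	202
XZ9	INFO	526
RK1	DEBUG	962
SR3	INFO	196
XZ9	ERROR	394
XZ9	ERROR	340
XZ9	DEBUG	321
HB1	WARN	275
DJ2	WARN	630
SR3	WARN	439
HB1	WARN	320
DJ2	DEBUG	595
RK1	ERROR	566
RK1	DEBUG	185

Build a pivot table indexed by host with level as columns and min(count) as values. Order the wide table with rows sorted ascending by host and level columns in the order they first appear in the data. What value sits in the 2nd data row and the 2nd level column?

83

With rows sorted ascending by host, row 2 is host=HB1. level columns in first-appearance order: INFO, ERROR, WARN, DEBUG; column 2 is ERROR.
Long rows with host=HB1, level=ERROR: min(83, 794, 208) = 83.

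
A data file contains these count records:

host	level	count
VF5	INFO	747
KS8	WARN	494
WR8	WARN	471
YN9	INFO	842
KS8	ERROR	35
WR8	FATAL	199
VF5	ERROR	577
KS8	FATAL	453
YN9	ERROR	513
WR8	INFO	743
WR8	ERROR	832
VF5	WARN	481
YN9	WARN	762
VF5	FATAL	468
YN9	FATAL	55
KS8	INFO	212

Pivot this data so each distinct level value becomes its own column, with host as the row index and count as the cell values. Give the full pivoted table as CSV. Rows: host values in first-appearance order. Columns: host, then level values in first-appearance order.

Columns: host plus the 4 distinct level values (INFO, WARN, ERROR, FATAL).
For example, row VF5 column INFO takes count=747 from the long row (VF5, INFO).

host,INFO,WARN,ERROR,FATAL
VF5,747,481,577,468
KS8,212,494,35,453
WR8,743,471,832,199
YN9,842,762,513,55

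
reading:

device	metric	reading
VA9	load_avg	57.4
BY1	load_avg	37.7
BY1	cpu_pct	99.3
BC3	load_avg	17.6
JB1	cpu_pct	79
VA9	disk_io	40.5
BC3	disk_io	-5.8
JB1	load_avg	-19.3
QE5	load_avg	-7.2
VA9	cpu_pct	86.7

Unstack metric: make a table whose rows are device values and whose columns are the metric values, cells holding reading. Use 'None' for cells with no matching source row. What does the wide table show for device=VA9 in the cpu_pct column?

86.7

The long row with device=VA9, metric=cpu_pct has reading=86.7.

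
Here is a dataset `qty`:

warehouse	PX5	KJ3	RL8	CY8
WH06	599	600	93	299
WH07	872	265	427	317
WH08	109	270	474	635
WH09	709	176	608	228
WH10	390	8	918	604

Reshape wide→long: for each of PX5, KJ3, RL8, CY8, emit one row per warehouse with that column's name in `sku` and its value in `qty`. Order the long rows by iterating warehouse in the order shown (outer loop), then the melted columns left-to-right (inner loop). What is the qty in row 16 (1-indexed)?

20 rows total (5 × 4). Row 16: index ⌊(16-1)/4⌋ = 3 into warehouse → WH09; (16-1) mod 4 = 3 into the melted columns → CY8.
So row 16 is (WH09, CY8, 228); qty = 228.

228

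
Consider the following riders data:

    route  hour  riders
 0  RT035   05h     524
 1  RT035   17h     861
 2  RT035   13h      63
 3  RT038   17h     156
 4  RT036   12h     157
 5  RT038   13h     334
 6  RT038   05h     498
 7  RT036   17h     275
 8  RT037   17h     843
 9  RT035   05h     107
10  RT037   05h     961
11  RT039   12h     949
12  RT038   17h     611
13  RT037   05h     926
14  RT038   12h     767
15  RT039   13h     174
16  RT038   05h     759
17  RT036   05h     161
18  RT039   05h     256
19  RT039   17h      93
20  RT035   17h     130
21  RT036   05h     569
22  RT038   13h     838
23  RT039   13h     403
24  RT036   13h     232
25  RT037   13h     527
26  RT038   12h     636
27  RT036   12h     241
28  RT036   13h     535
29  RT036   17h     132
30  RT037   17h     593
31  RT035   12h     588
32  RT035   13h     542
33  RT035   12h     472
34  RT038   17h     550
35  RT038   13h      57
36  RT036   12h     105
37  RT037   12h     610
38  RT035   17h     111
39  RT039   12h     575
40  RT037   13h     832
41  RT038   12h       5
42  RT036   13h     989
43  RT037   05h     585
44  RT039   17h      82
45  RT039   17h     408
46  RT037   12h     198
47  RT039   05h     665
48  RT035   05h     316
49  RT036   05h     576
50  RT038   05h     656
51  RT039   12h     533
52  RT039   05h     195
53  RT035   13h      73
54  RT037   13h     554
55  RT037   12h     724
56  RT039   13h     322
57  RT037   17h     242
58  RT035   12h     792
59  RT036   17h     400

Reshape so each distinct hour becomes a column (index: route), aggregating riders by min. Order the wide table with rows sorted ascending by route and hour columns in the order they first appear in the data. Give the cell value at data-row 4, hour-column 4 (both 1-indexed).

With rows sorted ascending by route, row 4 is route=RT038. hour columns in first-appearance order: 05h, 17h, 13h, 12h; column 4 is 12h.
Long rows with route=RT038, hour=12h: min(767, 636, 5) = 5.

5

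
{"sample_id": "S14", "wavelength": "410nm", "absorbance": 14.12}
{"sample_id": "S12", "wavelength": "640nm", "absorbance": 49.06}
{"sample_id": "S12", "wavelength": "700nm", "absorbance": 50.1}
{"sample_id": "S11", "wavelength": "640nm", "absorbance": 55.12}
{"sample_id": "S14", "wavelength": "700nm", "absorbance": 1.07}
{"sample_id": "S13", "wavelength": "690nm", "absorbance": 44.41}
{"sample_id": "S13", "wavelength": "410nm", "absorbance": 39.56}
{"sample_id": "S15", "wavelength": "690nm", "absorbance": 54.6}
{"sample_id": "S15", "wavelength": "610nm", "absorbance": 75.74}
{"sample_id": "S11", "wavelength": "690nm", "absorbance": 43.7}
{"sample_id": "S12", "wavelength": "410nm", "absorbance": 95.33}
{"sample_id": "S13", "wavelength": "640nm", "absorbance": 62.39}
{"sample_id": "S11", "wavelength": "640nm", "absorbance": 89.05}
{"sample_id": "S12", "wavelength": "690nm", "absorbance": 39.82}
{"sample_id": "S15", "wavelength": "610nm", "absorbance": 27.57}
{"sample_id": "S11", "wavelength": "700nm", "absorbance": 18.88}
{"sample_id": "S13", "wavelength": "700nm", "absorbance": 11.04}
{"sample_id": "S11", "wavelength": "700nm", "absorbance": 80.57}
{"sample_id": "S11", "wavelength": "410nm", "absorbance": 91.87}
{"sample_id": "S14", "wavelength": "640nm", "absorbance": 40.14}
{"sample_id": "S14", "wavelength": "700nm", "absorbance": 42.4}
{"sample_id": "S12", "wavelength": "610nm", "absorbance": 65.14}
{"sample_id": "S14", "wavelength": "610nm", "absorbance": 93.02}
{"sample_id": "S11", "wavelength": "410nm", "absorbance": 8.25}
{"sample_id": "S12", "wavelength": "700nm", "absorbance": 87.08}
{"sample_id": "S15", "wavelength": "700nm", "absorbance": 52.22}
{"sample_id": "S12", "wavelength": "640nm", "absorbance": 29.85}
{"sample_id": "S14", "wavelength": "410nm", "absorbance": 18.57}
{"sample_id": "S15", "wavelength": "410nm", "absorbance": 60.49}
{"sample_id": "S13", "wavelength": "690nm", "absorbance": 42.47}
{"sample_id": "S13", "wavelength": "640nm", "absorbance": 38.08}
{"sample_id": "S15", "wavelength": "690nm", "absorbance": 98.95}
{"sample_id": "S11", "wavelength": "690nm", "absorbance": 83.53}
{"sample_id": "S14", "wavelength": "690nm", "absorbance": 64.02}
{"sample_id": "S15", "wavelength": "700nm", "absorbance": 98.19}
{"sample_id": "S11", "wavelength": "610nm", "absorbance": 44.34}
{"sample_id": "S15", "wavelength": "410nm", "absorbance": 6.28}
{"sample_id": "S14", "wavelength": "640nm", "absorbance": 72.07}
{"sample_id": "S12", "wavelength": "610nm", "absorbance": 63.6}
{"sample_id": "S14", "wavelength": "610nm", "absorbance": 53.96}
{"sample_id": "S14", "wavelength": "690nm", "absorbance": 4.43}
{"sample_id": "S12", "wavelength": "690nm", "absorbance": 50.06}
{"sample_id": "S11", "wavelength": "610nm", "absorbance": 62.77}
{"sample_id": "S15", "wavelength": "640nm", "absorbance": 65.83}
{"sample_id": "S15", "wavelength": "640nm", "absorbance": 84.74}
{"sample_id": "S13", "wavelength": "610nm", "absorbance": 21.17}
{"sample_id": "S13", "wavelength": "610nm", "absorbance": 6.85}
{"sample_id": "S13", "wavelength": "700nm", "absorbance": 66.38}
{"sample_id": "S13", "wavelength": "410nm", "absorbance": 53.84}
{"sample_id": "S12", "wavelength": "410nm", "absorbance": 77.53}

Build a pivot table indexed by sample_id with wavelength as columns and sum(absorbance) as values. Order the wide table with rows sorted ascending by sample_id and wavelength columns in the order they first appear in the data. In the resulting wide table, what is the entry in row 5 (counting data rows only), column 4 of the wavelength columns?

With rows sorted ascending by sample_id, row 5 is sample_id=S15. wavelength columns in first-appearance order: 410nm, 640nm, 700nm, 690nm, 610nm; column 4 is 690nm.
Long rows with sample_id=S15, wavelength=690nm: 54.6 + 98.95 = 153.55.

153.55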